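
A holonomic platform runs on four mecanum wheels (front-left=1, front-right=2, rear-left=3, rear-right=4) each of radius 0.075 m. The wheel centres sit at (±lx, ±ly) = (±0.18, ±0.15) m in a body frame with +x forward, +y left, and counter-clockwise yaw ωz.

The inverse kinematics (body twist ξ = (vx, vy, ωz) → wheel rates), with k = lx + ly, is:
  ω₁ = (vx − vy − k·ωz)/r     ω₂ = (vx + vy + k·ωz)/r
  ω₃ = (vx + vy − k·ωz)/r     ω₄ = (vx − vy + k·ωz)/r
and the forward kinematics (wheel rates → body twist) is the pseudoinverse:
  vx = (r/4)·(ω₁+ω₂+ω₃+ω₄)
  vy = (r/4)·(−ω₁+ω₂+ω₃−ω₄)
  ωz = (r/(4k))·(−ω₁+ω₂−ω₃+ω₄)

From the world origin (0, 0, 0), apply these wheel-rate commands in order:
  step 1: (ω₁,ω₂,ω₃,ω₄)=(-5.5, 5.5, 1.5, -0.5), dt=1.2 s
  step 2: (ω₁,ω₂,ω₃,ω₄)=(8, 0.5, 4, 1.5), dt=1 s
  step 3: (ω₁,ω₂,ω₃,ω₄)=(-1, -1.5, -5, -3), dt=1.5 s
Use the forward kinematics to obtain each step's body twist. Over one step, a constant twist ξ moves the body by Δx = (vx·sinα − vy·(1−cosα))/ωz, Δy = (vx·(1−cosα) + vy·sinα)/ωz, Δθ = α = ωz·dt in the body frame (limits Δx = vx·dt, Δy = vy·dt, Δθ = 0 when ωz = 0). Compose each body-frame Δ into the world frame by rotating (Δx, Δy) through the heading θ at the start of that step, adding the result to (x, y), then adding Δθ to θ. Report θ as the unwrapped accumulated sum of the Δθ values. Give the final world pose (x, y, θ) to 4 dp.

(-0.0765, 0.1754, 0.1733)

step 1: ξ=(vx,vy,ωz)=(0.0187, 0.2437, 0.5114), dt=1.2 → body Δ=(-0.0658, 0.2812, 0.6136) → world pose (-0.0658, 0.2812, 0.6136)
step 2: ξ=(vx,vy,ωz)=(0.2625, -0.0938, -0.5682), dt=1.0 → body Δ=(0.2227, -0.1614, -0.5682) → world pose (0.2091, 0.2775, 0.0455)
step 3: ξ=(vx,vy,ωz)=(-0.1969, -0.0469, 0.0852), dt=1.5 → body Δ=(-0.2900, -0.0890, 0.1278) → world pose (-0.0765, 0.1754, 0.1733)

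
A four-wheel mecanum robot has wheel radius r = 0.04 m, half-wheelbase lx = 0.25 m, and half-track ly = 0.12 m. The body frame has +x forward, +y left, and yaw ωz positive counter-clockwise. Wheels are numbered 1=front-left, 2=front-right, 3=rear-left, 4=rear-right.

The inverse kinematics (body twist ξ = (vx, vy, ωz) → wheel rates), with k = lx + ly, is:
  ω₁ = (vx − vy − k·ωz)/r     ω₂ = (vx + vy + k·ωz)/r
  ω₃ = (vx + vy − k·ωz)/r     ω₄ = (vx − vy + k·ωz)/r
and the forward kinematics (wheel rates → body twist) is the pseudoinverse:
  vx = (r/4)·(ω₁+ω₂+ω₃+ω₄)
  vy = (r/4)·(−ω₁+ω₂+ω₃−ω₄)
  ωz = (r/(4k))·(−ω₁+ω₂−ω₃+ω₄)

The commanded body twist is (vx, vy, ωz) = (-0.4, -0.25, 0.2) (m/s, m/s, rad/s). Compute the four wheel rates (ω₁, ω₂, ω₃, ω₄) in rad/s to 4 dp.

(-5.6000, -14.4000, -18.1000, -1.9000)

k = lx + ly = 0.25 + 0.12 = 0.3700;  k·ωz = 0.3700·0.2 = 0.0740
ω₁ (FL) = (vx − vy − k·ωz)/r = -0.2240/0.04 = -5.6000
ω₂ (FR) = (vx + vy + k·ωz)/r = -0.5760/0.04 = -14.4000
ω₃ (RL) = (vx + vy − k·ωz)/r = -0.7240/0.04 = -18.1000
ω₄ (RR) = (vx − vy + k·ωz)/r = -0.0760/0.04 = -1.9000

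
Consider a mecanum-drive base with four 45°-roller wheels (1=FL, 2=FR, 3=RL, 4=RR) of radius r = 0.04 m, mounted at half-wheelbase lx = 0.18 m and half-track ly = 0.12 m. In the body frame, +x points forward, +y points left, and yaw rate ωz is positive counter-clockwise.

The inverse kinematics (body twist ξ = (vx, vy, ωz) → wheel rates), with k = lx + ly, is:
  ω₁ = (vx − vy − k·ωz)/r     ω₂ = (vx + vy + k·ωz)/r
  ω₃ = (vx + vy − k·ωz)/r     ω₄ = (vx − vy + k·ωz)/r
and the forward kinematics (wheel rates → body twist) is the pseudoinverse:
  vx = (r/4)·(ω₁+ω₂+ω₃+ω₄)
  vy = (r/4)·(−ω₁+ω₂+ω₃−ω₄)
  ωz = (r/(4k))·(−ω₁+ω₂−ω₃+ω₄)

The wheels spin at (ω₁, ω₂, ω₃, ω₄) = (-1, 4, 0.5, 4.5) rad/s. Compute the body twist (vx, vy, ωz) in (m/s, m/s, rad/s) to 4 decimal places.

(0.0800, 0.0100, 0.3000)

k = lx + ly = 0.18 + 0.12 = 0.3000
ω₁+ω₂+ω₃+ω₄ = 8.0000  →  vx = (0.04/4)·8.0000 = 0.0800
−ω₁+ω₂+ω₃−ω₄ = 1.0000  →  vy = (0.04/4)·1.0000 = 0.0100
−ω₁+ω₂−ω₃+ω₄ = 9.0000  →  ωz = (0.04/1.2000)·9.0000 = 0.3000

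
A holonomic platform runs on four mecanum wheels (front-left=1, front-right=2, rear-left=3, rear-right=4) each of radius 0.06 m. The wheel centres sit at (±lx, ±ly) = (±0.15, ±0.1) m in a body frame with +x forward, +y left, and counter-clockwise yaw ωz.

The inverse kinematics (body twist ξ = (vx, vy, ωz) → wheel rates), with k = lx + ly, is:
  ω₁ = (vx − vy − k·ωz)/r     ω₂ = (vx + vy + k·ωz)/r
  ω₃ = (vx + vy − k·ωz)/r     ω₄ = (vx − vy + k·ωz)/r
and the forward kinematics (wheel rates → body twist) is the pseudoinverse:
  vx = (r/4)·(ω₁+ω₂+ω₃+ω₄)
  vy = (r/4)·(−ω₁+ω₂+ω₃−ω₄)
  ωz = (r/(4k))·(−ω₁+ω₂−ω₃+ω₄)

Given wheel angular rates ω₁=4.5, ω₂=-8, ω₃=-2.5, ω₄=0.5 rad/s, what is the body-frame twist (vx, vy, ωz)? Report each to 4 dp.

(-0.0825, -0.2325, -0.5700)

k = lx + ly = 0.15 + 0.1 = 0.2500
ω₁+ω₂+ω₃+ω₄ = -5.5000  →  vx = (0.06/4)·-5.5000 = -0.0825
−ω₁+ω₂+ω₃−ω₄ = -15.5000  →  vy = (0.06/4)·-15.5000 = -0.2325
−ω₁+ω₂−ω₃+ω₄ = -9.5000  →  ωz = (0.06/1.0000)·-9.5000 = -0.5700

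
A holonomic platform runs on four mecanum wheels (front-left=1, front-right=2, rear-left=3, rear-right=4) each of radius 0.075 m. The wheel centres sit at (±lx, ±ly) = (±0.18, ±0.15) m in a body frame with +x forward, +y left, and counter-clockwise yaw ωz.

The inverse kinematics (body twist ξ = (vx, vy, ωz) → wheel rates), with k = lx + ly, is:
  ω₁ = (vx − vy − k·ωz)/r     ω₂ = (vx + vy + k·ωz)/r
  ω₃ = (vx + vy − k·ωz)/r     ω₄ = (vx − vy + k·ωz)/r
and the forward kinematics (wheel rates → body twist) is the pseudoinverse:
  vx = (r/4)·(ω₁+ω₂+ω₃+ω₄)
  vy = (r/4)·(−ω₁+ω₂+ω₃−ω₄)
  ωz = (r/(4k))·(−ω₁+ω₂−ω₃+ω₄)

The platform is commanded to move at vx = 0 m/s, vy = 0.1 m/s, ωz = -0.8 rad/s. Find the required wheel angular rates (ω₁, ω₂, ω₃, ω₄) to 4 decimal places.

k = lx + ly = 0.18 + 0.15 = 0.3300;  k·ωz = 0.3300·-0.8 = -0.2640
ω₁ (FL) = (vx − vy − k·ωz)/r = 0.1640/0.075 = 2.1867
ω₂ (FR) = (vx + vy + k·ωz)/r = -0.1640/0.075 = -2.1867
ω₃ (RL) = (vx + vy − k·ωz)/r = 0.3640/0.075 = 4.8533
ω₄ (RR) = (vx − vy + k·ωz)/r = -0.3640/0.075 = -4.8533

(2.1867, -2.1867, 4.8533, -4.8533)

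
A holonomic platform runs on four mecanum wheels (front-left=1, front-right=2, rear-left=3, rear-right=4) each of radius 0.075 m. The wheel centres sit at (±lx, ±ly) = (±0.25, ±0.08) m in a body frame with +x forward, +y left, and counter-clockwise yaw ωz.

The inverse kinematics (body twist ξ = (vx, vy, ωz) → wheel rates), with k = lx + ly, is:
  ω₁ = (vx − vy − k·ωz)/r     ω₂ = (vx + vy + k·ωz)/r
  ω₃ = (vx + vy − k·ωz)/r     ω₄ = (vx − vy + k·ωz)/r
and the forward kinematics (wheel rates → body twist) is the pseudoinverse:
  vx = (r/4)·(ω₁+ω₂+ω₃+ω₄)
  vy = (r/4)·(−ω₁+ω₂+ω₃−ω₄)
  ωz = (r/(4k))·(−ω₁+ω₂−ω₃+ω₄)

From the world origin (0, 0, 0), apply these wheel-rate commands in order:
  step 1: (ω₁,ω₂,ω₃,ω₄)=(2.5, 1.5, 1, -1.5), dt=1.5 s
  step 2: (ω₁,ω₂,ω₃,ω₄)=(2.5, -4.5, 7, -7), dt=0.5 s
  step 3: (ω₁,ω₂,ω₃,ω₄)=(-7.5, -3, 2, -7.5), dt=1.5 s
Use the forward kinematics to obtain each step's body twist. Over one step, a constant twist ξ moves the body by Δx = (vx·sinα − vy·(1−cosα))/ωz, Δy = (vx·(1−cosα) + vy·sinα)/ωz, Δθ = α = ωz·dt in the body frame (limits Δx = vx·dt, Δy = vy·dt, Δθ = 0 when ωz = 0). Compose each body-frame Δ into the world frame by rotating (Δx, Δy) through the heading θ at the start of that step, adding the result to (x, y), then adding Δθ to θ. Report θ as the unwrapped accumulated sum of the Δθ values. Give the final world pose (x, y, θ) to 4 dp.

(0.2745, 0.6650, -1.3210)

step 1: ξ=(vx,vy,ωz)=(0.0656, 0.0281, -0.1989), dt=1.5 → body Δ=(0.1032, 0.0270, -0.2983) → world pose (0.1032, 0.0270, -0.2983)
step 2: ξ=(vx,vy,ωz)=(-0.0375, 0.1313, -1.1932), dt=0.5 → body Δ=(0.0013, 0.0672, -0.5966) → world pose (0.1243, 0.0909, -0.8949)
step 3: ξ=(vx,vy,ωz)=(-0.3000, 0.2625, -0.2841), dt=1.5 → body Δ=(-0.3539, 0.4764, -0.4261) → world pose (0.2745, 0.6650, -1.3210)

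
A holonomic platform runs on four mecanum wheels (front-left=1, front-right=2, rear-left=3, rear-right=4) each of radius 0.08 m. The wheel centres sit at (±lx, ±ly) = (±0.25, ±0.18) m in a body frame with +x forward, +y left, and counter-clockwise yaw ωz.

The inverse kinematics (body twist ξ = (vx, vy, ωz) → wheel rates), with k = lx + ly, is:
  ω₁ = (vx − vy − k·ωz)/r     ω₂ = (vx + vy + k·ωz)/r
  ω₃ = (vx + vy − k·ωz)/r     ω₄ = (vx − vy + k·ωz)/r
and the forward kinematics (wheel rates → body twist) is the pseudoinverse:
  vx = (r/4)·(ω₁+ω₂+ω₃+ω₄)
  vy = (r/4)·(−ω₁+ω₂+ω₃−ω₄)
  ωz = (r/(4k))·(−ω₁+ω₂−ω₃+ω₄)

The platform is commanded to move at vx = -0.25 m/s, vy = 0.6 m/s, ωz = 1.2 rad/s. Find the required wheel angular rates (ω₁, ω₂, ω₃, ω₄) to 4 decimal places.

k = lx + ly = 0.25 + 0.18 = 0.4300;  k·ωz = 0.4300·1.2 = 0.5160
ω₁ (FL) = (vx − vy − k·ωz)/r = -1.3660/0.08 = -17.0750
ω₂ (FR) = (vx + vy + k·ωz)/r = 0.8660/0.08 = 10.8250
ω₃ (RL) = (vx + vy − k·ωz)/r = -0.1660/0.08 = -2.0750
ω₄ (RR) = (vx − vy + k·ωz)/r = -0.3340/0.08 = -4.1750

(-17.0750, 10.8250, -2.0750, -4.1750)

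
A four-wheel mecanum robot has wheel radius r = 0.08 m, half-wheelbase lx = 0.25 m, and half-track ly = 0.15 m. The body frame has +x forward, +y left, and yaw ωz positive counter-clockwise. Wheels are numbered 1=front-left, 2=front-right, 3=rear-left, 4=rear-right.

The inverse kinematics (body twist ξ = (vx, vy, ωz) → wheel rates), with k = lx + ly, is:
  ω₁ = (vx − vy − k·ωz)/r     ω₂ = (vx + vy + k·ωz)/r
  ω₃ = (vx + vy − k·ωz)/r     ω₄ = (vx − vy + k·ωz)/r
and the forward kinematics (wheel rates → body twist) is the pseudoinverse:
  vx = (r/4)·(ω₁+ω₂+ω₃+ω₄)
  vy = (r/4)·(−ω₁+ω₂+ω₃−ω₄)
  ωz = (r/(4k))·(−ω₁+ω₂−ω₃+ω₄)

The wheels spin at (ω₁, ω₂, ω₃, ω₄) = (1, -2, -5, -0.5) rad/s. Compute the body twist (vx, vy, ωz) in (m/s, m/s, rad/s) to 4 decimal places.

(-0.1300, -0.1500, 0.0750)

k = lx + ly = 0.25 + 0.15 = 0.4000
ω₁+ω₂+ω₃+ω₄ = -6.5000  →  vx = (0.08/4)·-6.5000 = -0.1300
−ω₁+ω₂+ω₃−ω₄ = -7.5000  →  vy = (0.08/4)·-7.5000 = -0.1500
−ω₁+ω₂−ω₃+ω₄ = 1.5000  →  ωz = (0.08/1.6000)·1.5000 = 0.0750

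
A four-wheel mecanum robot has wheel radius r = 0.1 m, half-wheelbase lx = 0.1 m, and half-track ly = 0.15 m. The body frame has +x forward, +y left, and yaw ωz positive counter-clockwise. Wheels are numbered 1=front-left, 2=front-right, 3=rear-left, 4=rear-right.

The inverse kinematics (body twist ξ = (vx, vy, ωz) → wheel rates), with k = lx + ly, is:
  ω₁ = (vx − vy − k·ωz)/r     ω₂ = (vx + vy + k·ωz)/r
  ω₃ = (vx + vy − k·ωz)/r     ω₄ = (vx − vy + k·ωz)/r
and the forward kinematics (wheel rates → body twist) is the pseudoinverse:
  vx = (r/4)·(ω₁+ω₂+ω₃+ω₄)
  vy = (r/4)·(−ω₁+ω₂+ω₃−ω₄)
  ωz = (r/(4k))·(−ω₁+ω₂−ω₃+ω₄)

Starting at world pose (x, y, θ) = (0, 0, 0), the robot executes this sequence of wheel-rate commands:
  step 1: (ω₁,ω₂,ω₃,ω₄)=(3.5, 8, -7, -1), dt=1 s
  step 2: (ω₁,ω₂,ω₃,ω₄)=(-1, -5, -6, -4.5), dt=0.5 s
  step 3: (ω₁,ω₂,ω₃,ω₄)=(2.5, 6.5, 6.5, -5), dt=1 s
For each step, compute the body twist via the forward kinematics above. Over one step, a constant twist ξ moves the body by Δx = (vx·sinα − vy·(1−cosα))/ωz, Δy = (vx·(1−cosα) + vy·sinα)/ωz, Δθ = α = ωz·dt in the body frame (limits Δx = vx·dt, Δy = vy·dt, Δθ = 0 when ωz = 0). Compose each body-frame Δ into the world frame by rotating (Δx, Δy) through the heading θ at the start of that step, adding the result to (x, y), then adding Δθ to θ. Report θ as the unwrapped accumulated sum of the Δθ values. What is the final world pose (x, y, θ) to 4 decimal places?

(0.0548, 0.2577, 0.1750)

step 1: ξ=(vx,vy,ωz)=(0.0875, -0.0375, 1.0500), dt=1.0 → body Δ=(0.0902, 0.0109, 1.0500) → world pose (0.0902, 0.0109, 1.0500)
step 2: ξ=(vx,vy,ωz)=(-0.4125, -0.1375, -0.2500), dt=0.5 → body Δ=(-0.2100, -0.0557, -0.1250) → world pose (0.0341, -0.1990, 0.9250)
step 3: ξ=(vx,vy,ωz)=(0.2625, 0.3875, -0.7500), dt=1.0 → body Δ=(0.3772, 0.2583, -0.7500) → world pose (0.0548, 0.2577, 0.1750)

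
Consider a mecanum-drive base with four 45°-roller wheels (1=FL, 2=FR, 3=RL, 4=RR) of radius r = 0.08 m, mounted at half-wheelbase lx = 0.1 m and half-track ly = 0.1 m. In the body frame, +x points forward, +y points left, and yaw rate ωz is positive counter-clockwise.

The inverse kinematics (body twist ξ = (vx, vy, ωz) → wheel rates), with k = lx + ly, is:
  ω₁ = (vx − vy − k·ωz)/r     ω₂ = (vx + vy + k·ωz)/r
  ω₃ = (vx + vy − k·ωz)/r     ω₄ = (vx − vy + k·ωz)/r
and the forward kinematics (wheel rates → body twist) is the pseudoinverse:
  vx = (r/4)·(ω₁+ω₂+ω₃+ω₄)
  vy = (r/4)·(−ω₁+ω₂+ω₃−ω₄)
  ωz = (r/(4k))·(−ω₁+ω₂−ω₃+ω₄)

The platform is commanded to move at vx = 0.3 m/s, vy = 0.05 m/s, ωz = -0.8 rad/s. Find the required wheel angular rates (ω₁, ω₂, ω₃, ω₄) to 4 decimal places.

k = lx + ly = 0.1 + 0.1 = 0.2000;  k·ωz = 0.2000·-0.8 = -0.1600
ω₁ (FL) = (vx − vy − k·ωz)/r = 0.4100/0.08 = 5.1250
ω₂ (FR) = (vx + vy + k·ωz)/r = 0.1900/0.08 = 2.3750
ω₃ (RL) = (vx + vy − k·ωz)/r = 0.5100/0.08 = 6.3750
ω₄ (RR) = (vx − vy + k·ωz)/r = 0.0900/0.08 = 1.1250

(5.1250, 2.3750, 6.3750, 1.1250)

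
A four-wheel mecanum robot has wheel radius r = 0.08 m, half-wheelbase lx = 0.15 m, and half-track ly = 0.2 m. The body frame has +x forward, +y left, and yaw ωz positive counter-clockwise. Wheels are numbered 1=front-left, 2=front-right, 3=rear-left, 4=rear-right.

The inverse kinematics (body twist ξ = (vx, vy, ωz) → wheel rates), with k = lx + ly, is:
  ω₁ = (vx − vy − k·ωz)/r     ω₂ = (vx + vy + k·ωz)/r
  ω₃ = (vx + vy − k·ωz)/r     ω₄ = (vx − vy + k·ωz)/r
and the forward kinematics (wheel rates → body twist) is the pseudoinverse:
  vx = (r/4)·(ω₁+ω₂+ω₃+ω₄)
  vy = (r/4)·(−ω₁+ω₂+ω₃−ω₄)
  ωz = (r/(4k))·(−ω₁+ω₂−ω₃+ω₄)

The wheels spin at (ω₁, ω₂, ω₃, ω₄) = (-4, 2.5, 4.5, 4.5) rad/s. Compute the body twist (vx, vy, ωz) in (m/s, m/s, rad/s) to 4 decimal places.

k = lx + ly = 0.15 + 0.2 = 0.3500
ω₁+ω₂+ω₃+ω₄ = 7.5000  →  vx = (0.08/4)·7.5000 = 0.1500
−ω₁+ω₂+ω₃−ω₄ = 6.5000  →  vy = (0.08/4)·6.5000 = 0.1300
−ω₁+ω₂−ω₃+ω₄ = 6.5000  →  ωz = (0.08/1.4000)·6.5000 = 0.3714

(0.1500, 0.1300, 0.3714)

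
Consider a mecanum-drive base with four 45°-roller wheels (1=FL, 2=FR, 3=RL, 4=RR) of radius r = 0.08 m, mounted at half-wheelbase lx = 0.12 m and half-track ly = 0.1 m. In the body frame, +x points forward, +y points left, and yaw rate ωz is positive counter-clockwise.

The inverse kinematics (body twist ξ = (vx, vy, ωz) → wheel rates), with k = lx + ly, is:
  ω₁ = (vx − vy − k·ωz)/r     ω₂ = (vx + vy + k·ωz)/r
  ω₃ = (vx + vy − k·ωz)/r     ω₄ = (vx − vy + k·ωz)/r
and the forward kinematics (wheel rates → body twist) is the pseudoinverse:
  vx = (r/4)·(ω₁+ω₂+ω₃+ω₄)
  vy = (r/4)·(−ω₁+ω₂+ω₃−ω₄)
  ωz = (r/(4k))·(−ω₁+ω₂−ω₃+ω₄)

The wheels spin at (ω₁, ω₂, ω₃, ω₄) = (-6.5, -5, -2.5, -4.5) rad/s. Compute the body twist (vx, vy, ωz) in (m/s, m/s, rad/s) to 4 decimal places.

k = lx + ly = 0.12 + 0.1 = 0.2200
ω₁+ω₂+ω₃+ω₄ = -18.5000  →  vx = (0.08/4)·-18.5000 = -0.3700
−ω₁+ω₂+ω₃−ω₄ = 3.5000  →  vy = (0.08/4)·3.5000 = 0.0700
−ω₁+ω₂−ω₃+ω₄ = -0.5000  →  ωz = (0.08/0.8800)·-0.5000 = -0.0455

(-0.3700, 0.0700, -0.0455)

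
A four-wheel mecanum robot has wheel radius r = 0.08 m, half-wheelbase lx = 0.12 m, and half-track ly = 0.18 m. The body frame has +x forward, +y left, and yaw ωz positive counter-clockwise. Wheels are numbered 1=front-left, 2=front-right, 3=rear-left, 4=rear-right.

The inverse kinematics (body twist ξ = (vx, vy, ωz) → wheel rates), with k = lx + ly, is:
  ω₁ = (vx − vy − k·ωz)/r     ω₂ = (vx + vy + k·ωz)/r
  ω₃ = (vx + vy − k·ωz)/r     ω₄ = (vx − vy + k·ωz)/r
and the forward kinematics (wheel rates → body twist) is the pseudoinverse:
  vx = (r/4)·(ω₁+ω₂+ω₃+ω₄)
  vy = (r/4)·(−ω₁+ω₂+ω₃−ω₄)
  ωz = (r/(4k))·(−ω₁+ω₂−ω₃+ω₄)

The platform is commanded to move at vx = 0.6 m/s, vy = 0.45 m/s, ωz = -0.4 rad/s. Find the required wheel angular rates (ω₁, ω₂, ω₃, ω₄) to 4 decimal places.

k = lx + ly = 0.12 + 0.18 = 0.3000;  k·ωz = 0.3000·-0.4 = -0.1200
ω₁ (FL) = (vx − vy − k·ωz)/r = 0.2700/0.08 = 3.3750
ω₂ (FR) = (vx + vy + k·ωz)/r = 0.9300/0.08 = 11.6250
ω₃ (RL) = (vx + vy − k·ωz)/r = 1.1700/0.08 = 14.6250
ω₄ (RR) = (vx − vy + k·ωz)/r = 0.0300/0.08 = 0.3750

(3.3750, 11.6250, 14.6250, 0.3750)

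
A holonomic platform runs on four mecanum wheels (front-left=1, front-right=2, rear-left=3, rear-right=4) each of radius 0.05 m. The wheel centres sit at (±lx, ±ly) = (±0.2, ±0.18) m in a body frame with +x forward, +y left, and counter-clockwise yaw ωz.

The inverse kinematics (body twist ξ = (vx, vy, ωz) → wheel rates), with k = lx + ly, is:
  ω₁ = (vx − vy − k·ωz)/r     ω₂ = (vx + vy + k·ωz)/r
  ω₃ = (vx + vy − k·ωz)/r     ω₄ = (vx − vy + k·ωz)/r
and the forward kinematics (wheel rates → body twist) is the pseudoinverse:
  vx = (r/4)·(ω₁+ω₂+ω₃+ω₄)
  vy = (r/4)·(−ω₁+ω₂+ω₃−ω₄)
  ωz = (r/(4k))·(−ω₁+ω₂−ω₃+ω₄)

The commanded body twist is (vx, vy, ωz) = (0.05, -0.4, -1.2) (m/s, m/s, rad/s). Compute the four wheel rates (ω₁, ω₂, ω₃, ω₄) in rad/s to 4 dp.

(18.1200, -16.1200, 2.1200, -0.1200)

k = lx + ly = 0.2 + 0.18 = 0.3800;  k·ωz = 0.3800·-1.2 = -0.4560
ω₁ (FL) = (vx − vy − k·ωz)/r = 0.9060/0.05 = 18.1200
ω₂ (FR) = (vx + vy + k·ωz)/r = -0.8060/0.05 = -16.1200
ω₃ (RL) = (vx + vy − k·ωz)/r = 0.1060/0.05 = 2.1200
ω₄ (RR) = (vx − vy + k·ωz)/r = -0.0060/0.05 = -0.1200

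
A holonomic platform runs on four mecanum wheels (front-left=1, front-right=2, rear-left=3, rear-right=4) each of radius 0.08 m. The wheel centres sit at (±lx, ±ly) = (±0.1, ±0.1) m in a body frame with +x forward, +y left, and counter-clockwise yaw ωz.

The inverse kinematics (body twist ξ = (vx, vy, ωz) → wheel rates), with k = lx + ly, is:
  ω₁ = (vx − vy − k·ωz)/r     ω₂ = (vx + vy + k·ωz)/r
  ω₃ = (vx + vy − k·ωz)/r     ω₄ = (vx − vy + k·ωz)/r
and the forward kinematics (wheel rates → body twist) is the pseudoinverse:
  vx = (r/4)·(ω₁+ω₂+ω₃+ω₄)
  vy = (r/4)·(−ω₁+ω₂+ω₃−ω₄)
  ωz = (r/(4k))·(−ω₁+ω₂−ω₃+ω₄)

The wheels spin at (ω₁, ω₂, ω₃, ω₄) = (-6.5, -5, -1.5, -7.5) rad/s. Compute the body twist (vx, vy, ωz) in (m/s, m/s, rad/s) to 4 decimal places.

(-0.4100, 0.1500, -0.4500)

k = lx + ly = 0.1 + 0.1 = 0.2000
ω₁+ω₂+ω₃+ω₄ = -20.5000  →  vx = (0.08/4)·-20.5000 = -0.4100
−ω₁+ω₂+ω₃−ω₄ = 7.5000  →  vy = (0.08/4)·7.5000 = 0.1500
−ω₁+ω₂−ω₃+ω₄ = -4.5000  →  ωz = (0.08/0.8000)·-4.5000 = -0.4500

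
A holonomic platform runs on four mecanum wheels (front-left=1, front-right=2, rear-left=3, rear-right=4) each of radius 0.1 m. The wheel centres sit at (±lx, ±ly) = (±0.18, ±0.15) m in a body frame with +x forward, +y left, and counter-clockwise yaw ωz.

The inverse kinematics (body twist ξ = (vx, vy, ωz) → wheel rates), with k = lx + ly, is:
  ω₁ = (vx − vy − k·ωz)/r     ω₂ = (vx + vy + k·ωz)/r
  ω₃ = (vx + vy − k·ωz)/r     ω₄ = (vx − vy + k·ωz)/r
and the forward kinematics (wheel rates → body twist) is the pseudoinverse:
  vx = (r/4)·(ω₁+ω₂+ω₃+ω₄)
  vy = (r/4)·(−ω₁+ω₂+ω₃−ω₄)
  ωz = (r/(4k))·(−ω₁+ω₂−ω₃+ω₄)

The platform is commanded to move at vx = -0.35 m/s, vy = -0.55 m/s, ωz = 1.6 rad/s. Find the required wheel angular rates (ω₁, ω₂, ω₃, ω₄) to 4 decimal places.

(-3.2800, -3.7200, -14.2800, 7.2800)

k = lx + ly = 0.18 + 0.15 = 0.3300;  k·ωz = 0.3300·1.6 = 0.5280
ω₁ (FL) = (vx − vy − k·ωz)/r = -0.3280/0.1 = -3.2800
ω₂ (FR) = (vx + vy + k·ωz)/r = -0.3720/0.1 = -3.7200
ω₃ (RL) = (vx + vy − k·ωz)/r = -1.4280/0.1 = -14.2800
ω₄ (RR) = (vx − vy + k·ωz)/r = 0.7280/0.1 = 7.2800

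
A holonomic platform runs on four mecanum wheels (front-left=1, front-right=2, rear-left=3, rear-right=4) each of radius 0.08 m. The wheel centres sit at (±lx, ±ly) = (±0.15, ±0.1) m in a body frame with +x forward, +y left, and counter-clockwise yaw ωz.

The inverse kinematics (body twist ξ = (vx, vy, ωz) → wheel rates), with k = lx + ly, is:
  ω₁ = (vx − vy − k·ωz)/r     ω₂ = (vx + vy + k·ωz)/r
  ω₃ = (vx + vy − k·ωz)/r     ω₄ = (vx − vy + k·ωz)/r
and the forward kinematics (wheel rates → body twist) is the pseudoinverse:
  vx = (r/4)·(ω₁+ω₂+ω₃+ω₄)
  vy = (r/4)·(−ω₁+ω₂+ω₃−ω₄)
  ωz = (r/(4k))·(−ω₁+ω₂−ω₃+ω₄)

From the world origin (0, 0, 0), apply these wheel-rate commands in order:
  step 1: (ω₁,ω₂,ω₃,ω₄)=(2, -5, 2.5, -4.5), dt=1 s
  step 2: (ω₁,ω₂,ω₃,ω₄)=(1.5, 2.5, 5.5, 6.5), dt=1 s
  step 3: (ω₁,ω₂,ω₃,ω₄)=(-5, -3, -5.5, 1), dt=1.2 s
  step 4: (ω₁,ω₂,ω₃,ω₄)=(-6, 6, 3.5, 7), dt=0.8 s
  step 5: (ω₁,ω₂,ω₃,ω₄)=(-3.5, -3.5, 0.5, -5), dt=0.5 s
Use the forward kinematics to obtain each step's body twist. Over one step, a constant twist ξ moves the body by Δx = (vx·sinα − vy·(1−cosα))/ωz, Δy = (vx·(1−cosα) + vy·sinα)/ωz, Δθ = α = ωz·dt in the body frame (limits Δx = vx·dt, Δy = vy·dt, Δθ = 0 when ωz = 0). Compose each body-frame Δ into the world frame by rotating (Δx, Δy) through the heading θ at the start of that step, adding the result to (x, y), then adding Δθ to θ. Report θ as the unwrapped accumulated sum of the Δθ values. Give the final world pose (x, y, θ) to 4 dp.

(-0.2376, -0.0203, 0.6280)

step 1: ξ=(vx,vy,ωz)=(-0.1000, 0.0000, -1.1200), dt=1.0 → body Δ=(-0.0804, 0.0504, -1.1200) → world pose (-0.0804, 0.0504, -1.1200)
step 2: ξ=(vx,vy,ωz)=(0.3200, 0.0000, 0.1600), dt=1.0 → body Δ=(0.3186, 0.0255, 0.1600) → world pose (0.0815, -0.2253, -0.9600)
step 3: ξ=(vx,vy,ωz)=(-0.2500, -0.0900, 0.6800), dt=1.2 → body Δ=(-0.2261, -0.2122, 0.8160) → world pose (-0.2220, -0.1617, -0.1440)
step 4: ξ=(vx,vy,ωz)=(0.2100, 0.1700, 1.2400), dt=0.8 → body Δ=(0.0797, 0.1915, 0.9920) → world pose (-0.1157, 0.0163, 0.8480)
step 5: ξ=(vx,vy,ωz)=(-0.2300, 0.1100, -0.4400), dt=0.5 → body Δ=(-0.1080, 0.0672, -0.2200) → world pose (-0.2376, -0.0203, 0.6280)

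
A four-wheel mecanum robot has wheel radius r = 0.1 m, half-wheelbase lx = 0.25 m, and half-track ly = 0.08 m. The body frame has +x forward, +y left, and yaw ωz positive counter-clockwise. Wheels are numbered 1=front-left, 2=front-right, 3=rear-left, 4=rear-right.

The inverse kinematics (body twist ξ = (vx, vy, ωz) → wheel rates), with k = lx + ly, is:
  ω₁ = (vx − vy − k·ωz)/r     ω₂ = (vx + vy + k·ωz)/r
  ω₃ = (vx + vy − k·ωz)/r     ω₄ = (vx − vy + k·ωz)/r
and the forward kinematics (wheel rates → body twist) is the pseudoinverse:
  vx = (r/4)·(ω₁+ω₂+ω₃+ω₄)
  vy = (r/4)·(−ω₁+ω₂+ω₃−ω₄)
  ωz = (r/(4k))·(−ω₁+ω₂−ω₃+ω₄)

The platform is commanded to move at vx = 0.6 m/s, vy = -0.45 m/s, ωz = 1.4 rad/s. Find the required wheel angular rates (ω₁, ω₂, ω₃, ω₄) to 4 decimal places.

(5.8800, 6.1200, -3.1200, 15.1200)

k = lx + ly = 0.25 + 0.08 = 0.3300;  k·ωz = 0.3300·1.4 = 0.4620
ω₁ (FL) = (vx − vy − k·ωz)/r = 0.5880/0.1 = 5.8800
ω₂ (FR) = (vx + vy + k·ωz)/r = 0.6120/0.1 = 6.1200
ω₃ (RL) = (vx + vy − k·ωz)/r = -0.3120/0.1 = -3.1200
ω₄ (RR) = (vx − vy + k·ωz)/r = 1.5120/0.1 = 15.1200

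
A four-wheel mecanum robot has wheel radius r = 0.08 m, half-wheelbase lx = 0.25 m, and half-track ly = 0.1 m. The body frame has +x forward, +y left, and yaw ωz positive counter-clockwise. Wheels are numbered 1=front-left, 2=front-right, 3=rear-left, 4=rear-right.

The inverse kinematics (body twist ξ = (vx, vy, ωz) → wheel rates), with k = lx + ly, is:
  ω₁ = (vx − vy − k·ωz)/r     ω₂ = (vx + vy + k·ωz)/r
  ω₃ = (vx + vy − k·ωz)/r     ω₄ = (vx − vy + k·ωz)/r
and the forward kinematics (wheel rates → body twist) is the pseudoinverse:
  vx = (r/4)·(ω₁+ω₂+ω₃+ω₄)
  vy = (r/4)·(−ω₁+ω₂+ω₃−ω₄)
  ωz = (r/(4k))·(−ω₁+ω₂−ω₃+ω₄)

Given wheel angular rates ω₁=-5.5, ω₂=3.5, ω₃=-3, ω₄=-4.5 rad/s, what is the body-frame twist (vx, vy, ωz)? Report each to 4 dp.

(-0.1900, 0.2100, 0.4286)

k = lx + ly = 0.25 + 0.1 = 0.3500
ω₁+ω₂+ω₃+ω₄ = -9.5000  →  vx = (0.08/4)·-9.5000 = -0.1900
−ω₁+ω₂+ω₃−ω₄ = 10.5000  →  vy = (0.08/4)·10.5000 = 0.2100
−ω₁+ω₂−ω₃+ω₄ = 7.5000  →  ωz = (0.08/1.4000)·7.5000 = 0.4286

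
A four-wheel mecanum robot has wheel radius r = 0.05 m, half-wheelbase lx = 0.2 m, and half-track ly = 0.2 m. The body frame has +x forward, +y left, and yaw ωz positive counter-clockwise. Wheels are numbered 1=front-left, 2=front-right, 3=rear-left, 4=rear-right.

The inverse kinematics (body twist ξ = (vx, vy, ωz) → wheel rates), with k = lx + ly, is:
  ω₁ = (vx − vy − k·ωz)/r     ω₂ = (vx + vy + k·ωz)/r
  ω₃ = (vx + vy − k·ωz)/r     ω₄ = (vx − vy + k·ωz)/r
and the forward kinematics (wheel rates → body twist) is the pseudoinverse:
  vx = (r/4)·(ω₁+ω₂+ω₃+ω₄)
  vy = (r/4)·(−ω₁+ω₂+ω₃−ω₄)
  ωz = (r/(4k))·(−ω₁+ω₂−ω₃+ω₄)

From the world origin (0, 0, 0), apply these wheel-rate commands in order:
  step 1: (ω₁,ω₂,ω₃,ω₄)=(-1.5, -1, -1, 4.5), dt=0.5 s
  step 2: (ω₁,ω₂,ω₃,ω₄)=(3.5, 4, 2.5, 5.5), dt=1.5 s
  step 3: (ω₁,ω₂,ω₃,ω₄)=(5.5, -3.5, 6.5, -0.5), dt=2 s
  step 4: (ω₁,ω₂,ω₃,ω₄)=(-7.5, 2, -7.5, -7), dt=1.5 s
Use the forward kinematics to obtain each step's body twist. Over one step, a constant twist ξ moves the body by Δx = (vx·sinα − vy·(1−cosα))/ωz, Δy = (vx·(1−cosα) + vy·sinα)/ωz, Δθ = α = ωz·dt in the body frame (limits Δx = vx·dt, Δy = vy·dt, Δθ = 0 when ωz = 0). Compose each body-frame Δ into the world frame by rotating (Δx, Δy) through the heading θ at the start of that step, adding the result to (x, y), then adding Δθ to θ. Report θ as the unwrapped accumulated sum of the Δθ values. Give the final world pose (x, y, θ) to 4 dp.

(0.2330, 0.2080, -0.2734)

step 1: ξ=(vx,vy,ωz)=(0.0125, -0.0625, 0.1875), dt=0.5 → body Δ=(0.0077, -0.0309, 0.0938) → world pose (0.0077, -0.0309, 0.0938)
step 2: ξ=(vx,vy,ωz)=(0.1938, -0.0313, 0.1094), dt=1.5 → body Δ=(0.2932, -0.0229, 0.1641) → world pose (0.3017, -0.0262, 0.2578)
step 3: ξ=(vx,vy,ωz)=(0.1000, -0.0250, -0.5000), dt=2.0 → body Δ=(0.1453, -0.1340, -1.0000) → world pose (0.4764, -0.1188, -0.7422)
step 4: ξ=(vx,vy,ωz)=(-0.2500, 0.1125, 0.3125), dt=1.5 → body Δ=(-0.4002, 0.0763, 0.4688) → world pose (0.2330, 0.2080, -0.2734)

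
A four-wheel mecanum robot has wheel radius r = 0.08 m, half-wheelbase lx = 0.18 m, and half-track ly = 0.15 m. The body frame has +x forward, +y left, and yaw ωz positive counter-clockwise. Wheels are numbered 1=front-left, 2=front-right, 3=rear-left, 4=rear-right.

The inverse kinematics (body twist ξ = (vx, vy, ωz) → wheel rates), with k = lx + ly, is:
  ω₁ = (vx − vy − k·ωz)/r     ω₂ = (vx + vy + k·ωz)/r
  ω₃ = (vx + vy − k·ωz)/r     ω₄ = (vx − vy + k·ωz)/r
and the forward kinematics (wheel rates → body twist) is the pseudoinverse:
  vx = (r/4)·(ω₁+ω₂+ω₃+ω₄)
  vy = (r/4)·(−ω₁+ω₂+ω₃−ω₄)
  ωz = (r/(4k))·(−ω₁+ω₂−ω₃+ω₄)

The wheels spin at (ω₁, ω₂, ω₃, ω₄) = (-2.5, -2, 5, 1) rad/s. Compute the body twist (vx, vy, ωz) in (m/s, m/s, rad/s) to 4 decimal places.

(0.0300, 0.0900, -0.2121)

k = lx + ly = 0.18 + 0.15 = 0.3300
ω₁+ω₂+ω₃+ω₄ = 1.5000  →  vx = (0.08/4)·1.5000 = 0.0300
−ω₁+ω₂+ω₃−ω₄ = 4.5000  →  vy = (0.08/4)·4.5000 = 0.0900
−ω₁+ω₂−ω₃+ω₄ = -3.5000  →  ωz = (0.08/1.3200)·-3.5000 = -0.2121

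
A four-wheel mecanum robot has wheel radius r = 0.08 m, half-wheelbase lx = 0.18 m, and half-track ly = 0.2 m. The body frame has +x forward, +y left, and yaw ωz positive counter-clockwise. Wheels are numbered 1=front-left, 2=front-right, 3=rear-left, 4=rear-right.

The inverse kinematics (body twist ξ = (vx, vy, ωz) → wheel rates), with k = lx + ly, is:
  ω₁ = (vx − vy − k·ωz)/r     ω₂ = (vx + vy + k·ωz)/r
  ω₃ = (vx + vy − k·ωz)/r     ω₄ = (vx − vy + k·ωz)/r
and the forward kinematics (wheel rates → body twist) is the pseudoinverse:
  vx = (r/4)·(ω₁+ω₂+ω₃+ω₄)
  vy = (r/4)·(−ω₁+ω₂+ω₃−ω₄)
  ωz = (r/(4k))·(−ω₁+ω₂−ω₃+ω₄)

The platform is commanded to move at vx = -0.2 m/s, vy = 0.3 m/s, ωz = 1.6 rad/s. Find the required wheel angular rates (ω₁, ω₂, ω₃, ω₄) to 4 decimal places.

k = lx + ly = 0.18 + 0.2 = 0.3800;  k·ωz = 0.3800·1.6 = 0.6080
ω₁ (FL) = (vx − vy − k·ωz)/r = -1.1080/0.08 = -13.8500
ω₂ (FR) = (vx + vy + k·ωz)/r = 0.7080/0.08 = 8.8500
ω₃ (RL) = (vx + vy − k·ωz)/r = -0.5080/0.08 = -6.3500
ω₄ (RR) = (vx − vy + k·ωz)/r = 0.1080/0.08 = 1.3500

(-13.8500, 8.8500, -6.3500, 1.3500)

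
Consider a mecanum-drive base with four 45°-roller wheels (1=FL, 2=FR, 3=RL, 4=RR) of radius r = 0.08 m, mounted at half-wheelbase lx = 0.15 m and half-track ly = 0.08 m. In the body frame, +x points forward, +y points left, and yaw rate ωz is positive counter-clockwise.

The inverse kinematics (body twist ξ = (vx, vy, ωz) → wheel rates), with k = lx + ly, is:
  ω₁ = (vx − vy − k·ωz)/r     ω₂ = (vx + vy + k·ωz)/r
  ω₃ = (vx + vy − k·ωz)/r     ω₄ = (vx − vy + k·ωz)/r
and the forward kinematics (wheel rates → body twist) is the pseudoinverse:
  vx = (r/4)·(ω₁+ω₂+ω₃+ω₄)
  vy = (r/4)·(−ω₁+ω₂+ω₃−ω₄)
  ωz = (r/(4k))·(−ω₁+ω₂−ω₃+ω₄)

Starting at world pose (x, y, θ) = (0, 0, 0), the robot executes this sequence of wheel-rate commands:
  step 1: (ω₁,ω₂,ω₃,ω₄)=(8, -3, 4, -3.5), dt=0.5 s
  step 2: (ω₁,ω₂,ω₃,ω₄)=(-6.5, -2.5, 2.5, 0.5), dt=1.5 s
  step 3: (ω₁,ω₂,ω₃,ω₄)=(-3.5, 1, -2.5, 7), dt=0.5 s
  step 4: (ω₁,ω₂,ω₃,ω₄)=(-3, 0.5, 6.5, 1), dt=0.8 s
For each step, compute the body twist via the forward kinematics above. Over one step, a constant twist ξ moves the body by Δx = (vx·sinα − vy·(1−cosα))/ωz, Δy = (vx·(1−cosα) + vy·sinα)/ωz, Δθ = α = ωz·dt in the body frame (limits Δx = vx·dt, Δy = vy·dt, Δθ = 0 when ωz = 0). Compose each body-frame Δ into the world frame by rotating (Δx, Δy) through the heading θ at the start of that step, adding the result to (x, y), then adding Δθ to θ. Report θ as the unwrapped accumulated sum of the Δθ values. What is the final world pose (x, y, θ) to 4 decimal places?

(0.0957, 0.2910, -0.0739)

step 1: ξ=(vx,vy,ωz)=(0.1100, -0.0700, -1.6087), dt=0.5 → body Δ=(0.0359, -0.0523, -0.8043) → world pose (0.0359, -0.0523, -0.8043)
step 2: ξ=(vx,vy,ωz)=(-0.1200, 0.1200, 0.1739), dt=1.5 → body Δ=(-0.2013, 0.1546, 0.2609) → world pose (0.0077, 0.2000, -0.5435)
step 3: ξ=(vx,vy,ωz)=(0.0400, -0.1000, 1.2174), dt=0.5 → body Δ=(0.0335, -0.0411, 0.6087) → world pose (0.0152, 0.1475, 0.0652)
step 4: ξ=(vx,vy,ωz)=(0.1000, 0.1800, -0.1739), dt=0.8 → body Δ=(0.0897, 0.1380, -0.1391) → world pose (0.0957, 0.2910, -0.0739)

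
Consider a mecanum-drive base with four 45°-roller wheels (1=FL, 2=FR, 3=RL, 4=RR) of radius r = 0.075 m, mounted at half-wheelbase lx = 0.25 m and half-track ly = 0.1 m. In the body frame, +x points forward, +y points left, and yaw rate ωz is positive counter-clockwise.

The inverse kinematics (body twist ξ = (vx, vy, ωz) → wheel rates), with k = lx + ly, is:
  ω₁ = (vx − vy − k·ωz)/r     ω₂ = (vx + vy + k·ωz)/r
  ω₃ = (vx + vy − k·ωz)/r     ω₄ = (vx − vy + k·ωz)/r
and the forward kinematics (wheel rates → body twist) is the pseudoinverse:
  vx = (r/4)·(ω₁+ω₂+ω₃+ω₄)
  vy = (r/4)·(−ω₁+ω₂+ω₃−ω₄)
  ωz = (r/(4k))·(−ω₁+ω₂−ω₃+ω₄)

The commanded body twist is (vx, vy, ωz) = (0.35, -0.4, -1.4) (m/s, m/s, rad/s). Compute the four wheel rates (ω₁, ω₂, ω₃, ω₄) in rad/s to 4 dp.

k = lx + ly = 0.25 + 0.1 = 0.3500;  k·ωz = 0.3500·-1.4 = -0.4900
ω₁ (FL) = (vx − vy − k·ωz)/r = 1.2400/0.075 = 16.5333
ω₂ (FR) = (vx + vy + k·ωz)/r = -0.5400/0.075 = -7.2000
ω₃ (RL) = (vx + vy − k·ωz)/r = 0.4400/0.075 = 5.8667
ω₄ (RR) = (vx − vy + k·ωz)/r = 0.2600/0.075 = 3.4667

(16.5333, -7.2000, 5.8667, 3.4667)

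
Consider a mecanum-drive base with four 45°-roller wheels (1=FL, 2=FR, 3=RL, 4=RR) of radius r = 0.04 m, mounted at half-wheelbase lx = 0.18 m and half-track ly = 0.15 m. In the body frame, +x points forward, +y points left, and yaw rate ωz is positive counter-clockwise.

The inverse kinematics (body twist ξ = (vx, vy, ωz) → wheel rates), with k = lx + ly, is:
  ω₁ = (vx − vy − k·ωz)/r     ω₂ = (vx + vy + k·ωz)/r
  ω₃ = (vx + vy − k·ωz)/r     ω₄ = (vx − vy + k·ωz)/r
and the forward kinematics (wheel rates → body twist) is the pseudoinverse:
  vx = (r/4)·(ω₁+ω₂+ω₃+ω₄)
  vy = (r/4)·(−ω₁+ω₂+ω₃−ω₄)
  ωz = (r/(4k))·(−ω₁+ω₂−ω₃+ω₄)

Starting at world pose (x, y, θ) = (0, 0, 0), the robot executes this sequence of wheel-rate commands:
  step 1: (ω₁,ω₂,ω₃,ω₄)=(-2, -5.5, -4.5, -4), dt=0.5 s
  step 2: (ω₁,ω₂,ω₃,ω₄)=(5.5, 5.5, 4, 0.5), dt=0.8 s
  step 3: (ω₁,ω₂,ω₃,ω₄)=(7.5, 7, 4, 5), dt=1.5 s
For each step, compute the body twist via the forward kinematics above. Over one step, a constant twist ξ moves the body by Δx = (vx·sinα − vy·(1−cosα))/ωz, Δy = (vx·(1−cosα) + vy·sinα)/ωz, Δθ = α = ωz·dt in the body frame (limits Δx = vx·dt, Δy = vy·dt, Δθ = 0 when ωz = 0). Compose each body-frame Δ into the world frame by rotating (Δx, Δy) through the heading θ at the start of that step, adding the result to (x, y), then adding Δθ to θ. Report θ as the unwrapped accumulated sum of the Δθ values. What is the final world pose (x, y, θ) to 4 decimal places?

(0.3928, -0.0653, -0.1076)

step 1: ξ=(vx,vy,ωz)=(-0.1600, -0.0400, -0.0909), dt=0.5 → body Δ=(-0.0804, -0.0182, -0.0455) → world pose (-0.0804, -0.0182, -0.0455)
step 2: ξ=(vx,vy,ωz)=(0.1550, 0.0350, -0.1061), dt=0.8 → body Δ=(0.1250, 0.0227, -0.0848) → world pose (0.0455, -0.0012, -0.1303)
step 3: ξ=(vx,vy,ωz)=(0.2350, -0.0150, 0.0152), dt=1.5 → body Δ=(0.3527, -0.0185, 0.0227) → world pose (0.3928, -0.0653, -0.1076)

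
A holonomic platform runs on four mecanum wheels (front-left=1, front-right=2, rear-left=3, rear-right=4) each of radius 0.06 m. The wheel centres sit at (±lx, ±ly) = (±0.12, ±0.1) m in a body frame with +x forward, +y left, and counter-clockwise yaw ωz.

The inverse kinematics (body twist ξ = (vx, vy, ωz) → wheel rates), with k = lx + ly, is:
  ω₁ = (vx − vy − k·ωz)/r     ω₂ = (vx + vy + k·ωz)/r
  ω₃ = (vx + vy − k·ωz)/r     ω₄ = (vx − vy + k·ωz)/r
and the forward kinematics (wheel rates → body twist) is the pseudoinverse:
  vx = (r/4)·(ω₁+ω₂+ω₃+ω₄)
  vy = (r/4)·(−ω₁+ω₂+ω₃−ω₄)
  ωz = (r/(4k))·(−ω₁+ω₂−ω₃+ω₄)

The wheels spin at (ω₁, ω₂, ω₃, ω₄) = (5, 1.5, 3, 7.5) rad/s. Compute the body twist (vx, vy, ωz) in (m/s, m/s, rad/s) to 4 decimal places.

(0.2550, -0.1200, 0.0682)

k = lx + ly = 0.12 + 0.1 = 0.2200
ω₁+ω₂+ω₃+ω₄ = 17.0000  →  vx = (0.06/4)·17.0000 = 0.2550
−ω₁+ω₂+ω₃−ω₄ = -8.0000  →  vy = (0.06/4)·-8.0000 = -0.1200
−ω₁+ω₂−ω₃+ω₄ = 1.0000  →  ωz = (0.06/0.8800)·1.0000 = 0.0682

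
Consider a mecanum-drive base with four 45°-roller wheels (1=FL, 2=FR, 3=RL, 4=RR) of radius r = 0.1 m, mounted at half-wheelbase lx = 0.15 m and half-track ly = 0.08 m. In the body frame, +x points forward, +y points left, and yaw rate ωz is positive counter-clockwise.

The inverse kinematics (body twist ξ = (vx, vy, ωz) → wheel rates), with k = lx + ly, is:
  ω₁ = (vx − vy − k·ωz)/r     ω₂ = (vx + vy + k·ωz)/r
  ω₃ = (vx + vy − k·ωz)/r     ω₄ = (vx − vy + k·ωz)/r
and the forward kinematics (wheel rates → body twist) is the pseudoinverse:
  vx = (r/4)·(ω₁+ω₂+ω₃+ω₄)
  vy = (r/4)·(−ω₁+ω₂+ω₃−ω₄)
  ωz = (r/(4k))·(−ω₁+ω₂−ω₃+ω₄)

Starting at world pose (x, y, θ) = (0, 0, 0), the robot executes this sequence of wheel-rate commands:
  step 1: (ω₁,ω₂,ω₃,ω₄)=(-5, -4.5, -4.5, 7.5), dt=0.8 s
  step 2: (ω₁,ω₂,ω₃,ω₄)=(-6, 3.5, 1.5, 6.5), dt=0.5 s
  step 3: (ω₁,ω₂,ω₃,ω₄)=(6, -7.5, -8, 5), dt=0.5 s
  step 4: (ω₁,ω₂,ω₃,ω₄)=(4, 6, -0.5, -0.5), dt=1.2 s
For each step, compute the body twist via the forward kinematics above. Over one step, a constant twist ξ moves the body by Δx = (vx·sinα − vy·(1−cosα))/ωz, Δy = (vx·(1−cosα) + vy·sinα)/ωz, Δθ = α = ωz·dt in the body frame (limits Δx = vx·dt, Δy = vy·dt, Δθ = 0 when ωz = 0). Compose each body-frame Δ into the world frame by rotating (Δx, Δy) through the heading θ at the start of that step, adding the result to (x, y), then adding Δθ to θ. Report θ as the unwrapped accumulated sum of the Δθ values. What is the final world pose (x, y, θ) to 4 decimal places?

step 1: ξ=(vx,vy,ωz)=(-0.1625, -0.2875, 1.3587), dt=0.8 → body Δ=(0.0073, -0.2513, 1.0870) → world pose (0.0073, -0.2513, 1.0870)
step 2: ξ=(vx,vy,ωz)=(0.1375, 0.1125, 1.5761), dt=0.5 → body Δ=(0.0408, 0.0763, 0.7880) → world pose (-0.0413, -0.1796, 1.8750)
step 3: ξ=(vx,vy,ωz)=(-0.1125, -0.6625, -0.0543), dt=0.5 → body Δ=(-0.0607, -0.3304, -0.0272) → world pose (0.2922, -0.1386, 1.8478)
step 4: ξ=(vx,vy,ωz)=(0.2250, 0.0500, 0.2174), dt=1.2 → body Δ=(0.2592, 0.0943, 0.2609) → world pose (0.1306, 0.0849, 2.1087)

(0.1306, 0.0849, 2.1087)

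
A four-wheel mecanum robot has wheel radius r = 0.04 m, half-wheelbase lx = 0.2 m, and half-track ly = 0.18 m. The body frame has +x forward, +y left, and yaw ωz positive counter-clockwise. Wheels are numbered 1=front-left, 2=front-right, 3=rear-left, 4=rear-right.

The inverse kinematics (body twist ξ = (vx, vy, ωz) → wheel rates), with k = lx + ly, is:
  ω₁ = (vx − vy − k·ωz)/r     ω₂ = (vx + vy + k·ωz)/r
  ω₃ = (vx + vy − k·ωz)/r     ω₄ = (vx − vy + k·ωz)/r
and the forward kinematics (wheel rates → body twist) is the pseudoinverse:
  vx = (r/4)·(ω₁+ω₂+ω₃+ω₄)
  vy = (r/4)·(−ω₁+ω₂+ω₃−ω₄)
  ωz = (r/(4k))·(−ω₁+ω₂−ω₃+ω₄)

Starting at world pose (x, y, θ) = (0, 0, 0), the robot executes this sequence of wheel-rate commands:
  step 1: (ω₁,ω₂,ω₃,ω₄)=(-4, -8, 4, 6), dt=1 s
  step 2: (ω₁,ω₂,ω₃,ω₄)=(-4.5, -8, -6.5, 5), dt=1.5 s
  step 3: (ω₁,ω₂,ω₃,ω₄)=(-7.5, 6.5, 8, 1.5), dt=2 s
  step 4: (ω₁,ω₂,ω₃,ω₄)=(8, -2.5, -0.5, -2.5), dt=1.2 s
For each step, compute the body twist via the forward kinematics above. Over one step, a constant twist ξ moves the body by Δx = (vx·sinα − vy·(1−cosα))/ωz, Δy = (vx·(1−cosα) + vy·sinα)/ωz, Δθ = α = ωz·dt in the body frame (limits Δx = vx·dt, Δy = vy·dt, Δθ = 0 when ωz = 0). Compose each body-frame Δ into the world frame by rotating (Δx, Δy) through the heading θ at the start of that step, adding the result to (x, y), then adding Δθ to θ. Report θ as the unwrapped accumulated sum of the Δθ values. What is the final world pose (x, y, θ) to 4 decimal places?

step 1: ξ=(vx,vy,ωz)=(-0.0200, -0.0600, -0.0526), dt=1.0 → body Δ=(-0.0216, -0.0594, -0.0526) → world pose (-0.0216, -0.0594, -0.0526)
step 2: ξ=(vx,vy,ωz)=(-0.1400, -0.1500, 0.2105), dt=1.5 → body Δ=(-0.1713, -0.2542, 0.3158) → world pose (-0.2060, -0.3042, 0.2632)
step 3: ξ=(vx,vy,ωz)=(0.0850, 0.2050, 0.1974), dt=2.0 → body Δ=(0.0857, 0.4326, 0.3947) → world pose (-0.2357, 0.1357, 0.6579)
step 4: ξ=(vx,vy,ωz)=(0.0250, -0.0850, -0.3289), dt=1.2 → body Δ=(0.0094, -0.1052, -0.3947) → world pose (-0.1640, 0.0582, 0.2632)

(-0.1640, 0.0582, 0.2632)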